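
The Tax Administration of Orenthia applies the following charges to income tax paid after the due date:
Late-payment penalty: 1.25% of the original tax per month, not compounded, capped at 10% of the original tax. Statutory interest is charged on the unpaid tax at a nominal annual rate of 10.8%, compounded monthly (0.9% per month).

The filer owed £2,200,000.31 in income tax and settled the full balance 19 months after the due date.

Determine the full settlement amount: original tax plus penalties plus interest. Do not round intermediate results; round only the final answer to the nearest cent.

Penalty (uncapped): 19 × 1.25% × £2,200,000.31 = £522,500.07…; cap = 10% × £2,200,000.31 = £220,000.03… → penalty = £220,000.03…
Interest: £2,200,000.31 × ((1 + 0.009)^19 − 1) = £2,200,000.31 × 0.1855835… = £408,283.8295…
Total = £2,200,000.31 + £220,000.0310 + £408,283.8295… = £2,828,284.17

£2,828,284.17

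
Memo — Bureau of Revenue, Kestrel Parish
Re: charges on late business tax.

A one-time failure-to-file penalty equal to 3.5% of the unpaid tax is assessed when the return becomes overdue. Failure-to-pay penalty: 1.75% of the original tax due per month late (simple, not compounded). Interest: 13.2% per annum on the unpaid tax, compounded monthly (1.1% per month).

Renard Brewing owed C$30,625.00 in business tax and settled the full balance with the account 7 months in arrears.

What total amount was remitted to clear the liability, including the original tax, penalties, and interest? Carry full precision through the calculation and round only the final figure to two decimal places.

Failure-to-file penalty: 3.5% × C$30,625.00 = C$1,071.88…
Failure-to-pay penalty: 7 × 1.75% × C$30,625.00 = C$3,751.56…
Interest: C$30,625.00 × ((1 + 0.011)^7 − 1) = C$30,625.00 × 0.0795881… = C$2,437.3856…
Total = C$30,625.00 + C$4,823.4375 + C$2,437.3856… = C$37,885.82

C$37,885.82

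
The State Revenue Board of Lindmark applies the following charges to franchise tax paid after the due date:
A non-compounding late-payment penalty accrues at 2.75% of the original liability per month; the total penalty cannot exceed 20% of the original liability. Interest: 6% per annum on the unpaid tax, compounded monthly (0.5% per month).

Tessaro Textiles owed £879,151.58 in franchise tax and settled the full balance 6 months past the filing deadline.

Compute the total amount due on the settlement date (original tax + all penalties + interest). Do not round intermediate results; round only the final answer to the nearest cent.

Penalty: 6 × 2.75% × £879,151.58 = £145,060.01… (below the 20% cap of £175,830.32…)
Interest: £879,151.58 × ((1 + 0.005)^6 − 1) = £879,151.58 × 0.0303775… = £26,706.4354…
Total = £879,151.58 + £145,060.0107 + £26,706.4354… = £1,050,918.03

£1,050,918.03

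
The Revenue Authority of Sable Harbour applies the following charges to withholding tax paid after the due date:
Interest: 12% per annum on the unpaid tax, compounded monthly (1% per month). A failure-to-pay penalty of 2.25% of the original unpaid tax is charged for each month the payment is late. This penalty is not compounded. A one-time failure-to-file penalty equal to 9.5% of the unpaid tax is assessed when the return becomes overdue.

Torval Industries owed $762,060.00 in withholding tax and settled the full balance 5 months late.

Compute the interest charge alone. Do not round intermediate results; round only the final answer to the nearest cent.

Interest: $762,060.00 × ((1 + 0.01)^5 − 1) = $762,060.00 × 0.0510101… = $38,872.7188…

$38,872.72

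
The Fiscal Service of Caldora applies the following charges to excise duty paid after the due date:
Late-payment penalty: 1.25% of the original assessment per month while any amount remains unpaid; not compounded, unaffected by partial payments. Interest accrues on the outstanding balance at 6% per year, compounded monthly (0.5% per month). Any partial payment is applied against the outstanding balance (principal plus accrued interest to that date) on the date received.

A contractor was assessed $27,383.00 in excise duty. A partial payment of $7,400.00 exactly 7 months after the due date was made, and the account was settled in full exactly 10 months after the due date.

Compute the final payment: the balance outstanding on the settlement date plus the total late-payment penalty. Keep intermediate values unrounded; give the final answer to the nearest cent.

$24,694.69

Balance at month 7: $27,383.0000 × (1 + 0.005)^7 = $28,355.9015…
After $7,400.00 payment: $28,355.9015… − $7,400.00 = $20,955.9015…
Balance at month 10: $20,955.9015… × (1 + 0.005)^3 = $21,271.8143…
Penalty: 10 × 1.25% × $27,383.00 = $3,422.88…
Final settlement = outstanding balance + penalty = $21,271.8143… + $3,422.88… = $24,694.69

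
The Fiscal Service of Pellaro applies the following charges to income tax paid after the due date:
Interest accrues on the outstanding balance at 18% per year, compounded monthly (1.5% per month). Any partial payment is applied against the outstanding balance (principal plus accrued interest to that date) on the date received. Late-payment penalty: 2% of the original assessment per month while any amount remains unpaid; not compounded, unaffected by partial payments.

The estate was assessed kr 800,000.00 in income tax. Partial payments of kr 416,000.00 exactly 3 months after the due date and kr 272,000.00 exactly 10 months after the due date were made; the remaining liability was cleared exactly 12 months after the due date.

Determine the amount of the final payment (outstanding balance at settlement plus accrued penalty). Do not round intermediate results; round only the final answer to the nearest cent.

kr 392,623.11

Balance at month 3: kr 800,000.0000 × (1 + 0.015)^3 = kr 836,542.7000
After kr 416,000.00 payment: kr 836,542.7000 − kr 416,000.00 = kr 420,542.7000
Balance at month 10: kr 420,542.7000 × (1 + 0.015)^7 = kr 466,737.1763…
After kr 272,000.00 payment: kr 466,737.1763… − kr 272,000.00 = kr 194,737.1763…
Balance at month 12: kr 194,737.1763… × (1 + 0.015)^2 = kr 200,623.1074…
Penalty: 12 × 2% × kr 800,000.00 = kr 192,000.00
Final settlement = outstanding balance + penalty = kr 200,623.1074… + kr 192,000.00 = kr 392,623.11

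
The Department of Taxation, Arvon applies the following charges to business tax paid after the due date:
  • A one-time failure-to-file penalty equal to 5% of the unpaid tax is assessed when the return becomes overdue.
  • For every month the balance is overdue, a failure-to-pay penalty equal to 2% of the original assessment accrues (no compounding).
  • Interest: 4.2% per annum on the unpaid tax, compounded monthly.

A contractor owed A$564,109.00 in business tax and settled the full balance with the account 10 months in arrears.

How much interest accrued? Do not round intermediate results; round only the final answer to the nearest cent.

Interest (4.2%/yr ÷ 12 = 0.35%/month): A$564,109.00 × ((1 + 0.0035)^10 − 1) = A$20,057.7003…

A$20,057.70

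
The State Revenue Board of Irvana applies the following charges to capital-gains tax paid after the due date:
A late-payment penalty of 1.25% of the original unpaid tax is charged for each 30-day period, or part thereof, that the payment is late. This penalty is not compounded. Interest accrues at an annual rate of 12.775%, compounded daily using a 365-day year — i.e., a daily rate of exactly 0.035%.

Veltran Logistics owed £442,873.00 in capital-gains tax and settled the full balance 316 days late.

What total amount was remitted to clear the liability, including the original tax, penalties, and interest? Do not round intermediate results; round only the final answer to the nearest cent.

Penalty periods: ⌈316/30⌉ = 11; penalty = 11 × 1.25% × £442,873.00 = £60,895.04…
Interest: £442,873.00 × ((1 + 0.00035)^316 − 1) = £442,873.00 × 0.11692642… = £51,783.5566…
Total = £442,873.00 + £60,895.0375 + £51,783.5566… = £555,551.59

£555,551.59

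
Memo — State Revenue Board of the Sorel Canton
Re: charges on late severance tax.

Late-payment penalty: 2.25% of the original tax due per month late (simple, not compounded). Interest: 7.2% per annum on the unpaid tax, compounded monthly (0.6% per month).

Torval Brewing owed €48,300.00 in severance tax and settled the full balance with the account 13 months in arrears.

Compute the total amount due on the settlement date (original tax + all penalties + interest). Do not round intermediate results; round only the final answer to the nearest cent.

€66,333.81

Late-payment penalty: 13 × 2.25% × €48,300.00 = €14,127.75
Interest: €48,300.00 × ((1 + 0.006)^13 − 1) = €48,300.00 × 0.0808707… = €3,906.0554…
Total = €48,300.00 + €14,127.7500 + €3,906.0554… = €66,333.81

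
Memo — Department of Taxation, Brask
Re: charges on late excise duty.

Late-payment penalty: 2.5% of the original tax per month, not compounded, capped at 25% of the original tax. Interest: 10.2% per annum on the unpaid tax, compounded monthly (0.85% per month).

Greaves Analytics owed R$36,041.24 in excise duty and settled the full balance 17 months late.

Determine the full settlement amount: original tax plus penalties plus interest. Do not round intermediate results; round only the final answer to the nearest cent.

R$50,629.16

Penalty (uncapped): 17 × 2.5% × R$36,041.24 = R$15,317.53…; cap = 25% × R$36,041.24 = R$9,010.31 → penalty = R$9,010.31
Interest: R$36,041.24 × ((1 + 0.0085)^17 − 1) = R$36,041.24 × 0.1547563… = R$5,577.6092…
Total = R$36,041.24 + R$9,010.3100 + R$5,577.6092… = R$50,629.16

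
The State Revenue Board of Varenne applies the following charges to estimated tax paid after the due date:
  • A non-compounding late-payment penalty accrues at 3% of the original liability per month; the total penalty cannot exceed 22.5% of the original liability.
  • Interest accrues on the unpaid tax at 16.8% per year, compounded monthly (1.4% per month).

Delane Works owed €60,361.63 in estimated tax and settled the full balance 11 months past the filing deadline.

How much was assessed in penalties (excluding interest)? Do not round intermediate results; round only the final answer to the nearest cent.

€13,581.37

Penalty (uncapped): 11 × 3% × €60,361.63 = €19,919.34…; cap = 22.5% × €60,361.63 = €13,581.37… → penalty = €13,581.37…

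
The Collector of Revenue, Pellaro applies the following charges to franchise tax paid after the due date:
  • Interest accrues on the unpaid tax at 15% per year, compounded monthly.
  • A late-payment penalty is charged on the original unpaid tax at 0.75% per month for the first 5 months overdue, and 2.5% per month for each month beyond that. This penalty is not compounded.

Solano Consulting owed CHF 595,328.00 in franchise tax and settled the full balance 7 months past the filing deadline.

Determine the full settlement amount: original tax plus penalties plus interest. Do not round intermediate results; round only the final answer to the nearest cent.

Penalty, months 1–5: 5 × 0.75% × CHF 595,328.00 = CHF 22,324.80
Penalty, months 6–7: 2 × 2.5% × CHF 595,328.00 = CHF 29,766.40
Interest (15%/yr ÷ 12 = 1.25%/month): CHF 595,328.00 × ((1 + 0.0125)^7 − 1) = CHF 54,085.8288…
Total = CHF 595,328.00 + CHF 52,091.2000 + CHF 54,085.8288… = CHF 701,505.03

CHF 701,505.03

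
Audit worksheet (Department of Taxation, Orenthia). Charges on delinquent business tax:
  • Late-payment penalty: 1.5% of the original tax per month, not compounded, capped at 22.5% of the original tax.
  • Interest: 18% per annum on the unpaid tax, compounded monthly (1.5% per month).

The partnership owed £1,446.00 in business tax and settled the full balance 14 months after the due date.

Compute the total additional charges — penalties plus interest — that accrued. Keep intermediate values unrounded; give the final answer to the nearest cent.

£638.78

Penalty: 14 × 1.5% × £1,446.00 = £303.66 (below the 22.5% cap of £325.35)
Interest: £1,446.00 × ((1 + 0.015)^14 − 1) = £1,446.00 × 0.2317557… = £335.1188…
Penalties + interest = £303.6600 + £335.1188… = £638.78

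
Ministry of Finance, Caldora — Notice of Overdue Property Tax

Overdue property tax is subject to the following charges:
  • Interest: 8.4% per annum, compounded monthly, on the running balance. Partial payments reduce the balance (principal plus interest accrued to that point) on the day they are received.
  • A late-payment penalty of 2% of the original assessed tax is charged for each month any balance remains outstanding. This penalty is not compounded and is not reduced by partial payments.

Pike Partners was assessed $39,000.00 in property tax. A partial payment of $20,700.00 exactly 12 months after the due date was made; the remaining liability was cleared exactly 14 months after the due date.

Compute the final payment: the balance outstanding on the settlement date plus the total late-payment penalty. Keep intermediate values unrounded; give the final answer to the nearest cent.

Monthly rate = 8.4% ÷ 12 = 0.7%
Balance at month 12: $39,000.0000 × (1 + 0.007)^12 = $42,405.1158…
After $20,700.00 payment: $42,405.1158… − $20,700.00 = $21,705.1158…
Balance at month 14: $21,705.1158… × (1 + 0.007)^2 = $22,010.0510…
Penalty: 14 × 2% × $39,000.00 = $10,920.00
Final settlement = outstanding balance + penalty = $22,010.0510… + $10,920.00 = $32,930.05

$32,930.05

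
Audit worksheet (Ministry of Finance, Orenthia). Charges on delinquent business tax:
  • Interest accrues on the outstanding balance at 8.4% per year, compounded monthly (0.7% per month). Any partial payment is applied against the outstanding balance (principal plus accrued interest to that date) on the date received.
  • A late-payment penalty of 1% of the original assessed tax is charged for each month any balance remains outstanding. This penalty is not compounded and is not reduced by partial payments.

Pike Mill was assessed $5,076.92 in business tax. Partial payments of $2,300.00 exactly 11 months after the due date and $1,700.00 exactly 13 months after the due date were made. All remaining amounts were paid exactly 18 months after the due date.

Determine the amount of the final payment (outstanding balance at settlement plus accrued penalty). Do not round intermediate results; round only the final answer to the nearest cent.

Balance at month 11: $5,076.9200 × (1 + 0.007)^11 = $5,481.8165…
After $2,300.00 payment: $5,481.8165… − $2,300.00 = $3,181.8165…
Balance at month 13: $3,181.8165… × (1 + 0.007)^2 = $3,226.5179…
After $1,700.00 payment: $3,226.5179… − $1,700.00 = $1,526.5179…
Balance at month 18: $1,526.5179… × (1 + 0.007)^5 = $1,580.6992…
Penalty: 18 × 1% × $5,076.92 = $913.85…
Final settlement = outstanding balance + penalty = $1,580.6992… + $913.85… = $2,494.54

$2,494.54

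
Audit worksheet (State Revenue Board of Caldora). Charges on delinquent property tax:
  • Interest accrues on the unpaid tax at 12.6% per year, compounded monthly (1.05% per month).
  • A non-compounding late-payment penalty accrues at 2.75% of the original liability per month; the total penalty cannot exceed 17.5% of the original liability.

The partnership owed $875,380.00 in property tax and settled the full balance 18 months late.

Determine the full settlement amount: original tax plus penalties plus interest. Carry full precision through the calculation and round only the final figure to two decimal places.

Penalty (uncapped): 18 × 2.75% × $875,380.00 = $433,313.10; cap = 17.5% × $875,380.00 = $153,191.50 → penalty = $153,191.50
Interest: $875,380.00 × ((1 + 0.0105)^18 − 1) = $875,380.00 × 0.2068512… = $181,073.3906…
Total = $875,380.00 + $153,191.5000 + $181,073.3906… = $1,209,644.89

$1,209,644.89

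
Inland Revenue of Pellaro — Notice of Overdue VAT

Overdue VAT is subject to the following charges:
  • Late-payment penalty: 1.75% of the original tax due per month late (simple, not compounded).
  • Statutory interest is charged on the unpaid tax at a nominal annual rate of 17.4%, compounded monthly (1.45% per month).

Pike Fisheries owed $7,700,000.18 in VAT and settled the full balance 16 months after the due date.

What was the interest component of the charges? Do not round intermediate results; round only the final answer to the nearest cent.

Interest: $7,700,000.18 × ((1 + 0.0145)^16 − 1) = $7,700,000.18 × 0.2590206… = $1,994,458.3508…

$1,994,458.35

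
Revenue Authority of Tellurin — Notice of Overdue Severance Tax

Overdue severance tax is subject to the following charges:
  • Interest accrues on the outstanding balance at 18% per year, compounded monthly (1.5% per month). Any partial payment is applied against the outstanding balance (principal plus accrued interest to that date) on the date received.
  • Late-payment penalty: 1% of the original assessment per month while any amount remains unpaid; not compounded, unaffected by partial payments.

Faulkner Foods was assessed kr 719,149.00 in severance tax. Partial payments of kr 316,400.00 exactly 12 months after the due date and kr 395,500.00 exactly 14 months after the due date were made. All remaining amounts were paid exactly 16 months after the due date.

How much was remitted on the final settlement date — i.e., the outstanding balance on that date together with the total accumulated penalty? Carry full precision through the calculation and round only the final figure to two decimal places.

Balance at month 12: kr 719,149.0000 × (1 + 0.015)^12 = kr 859,827.6124…
After kr 316,400.00 payment: kr 859,827.6124… − kr 316,400.00 = kr 543,427.6124…
Balance at month 14: kr 543,427.6124… × (1 + 0.015)^2 = kr 559,852.7120…
After kr 395,500.00 payment: kr 559,852.7120… − kr 395,500.00 = kr 164,352.7120…
Balance at month 16: kr 164,352.7120… × (1 + 0.015)^2 = kr 169,320.2727…
Penalty: 16 × 1% × kr 719,149.00 = kr 115,063.84
Final settlement = outstanding balance + penalty = kr 169,320.2727… + kr 115,063.84 = kr 284,384.11

kr 284,384.11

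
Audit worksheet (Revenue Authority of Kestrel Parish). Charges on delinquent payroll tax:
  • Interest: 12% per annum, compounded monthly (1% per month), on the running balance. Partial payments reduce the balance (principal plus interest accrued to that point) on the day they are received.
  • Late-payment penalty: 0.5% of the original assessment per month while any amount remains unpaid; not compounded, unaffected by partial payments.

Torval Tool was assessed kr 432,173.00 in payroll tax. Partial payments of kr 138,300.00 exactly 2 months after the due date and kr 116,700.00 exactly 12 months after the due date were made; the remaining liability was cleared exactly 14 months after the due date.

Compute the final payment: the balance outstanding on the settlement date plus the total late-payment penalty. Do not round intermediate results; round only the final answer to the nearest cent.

Balance at month 2: kr 432,173.0000 × (1 + 0.01)^2 = kr 440,859.6773
After kr 138,300.00 payment: kr 440,859.6773 − kr 138,300.00 = kr 302,559.6773
Balance at month 12: kr 302,559.6773 × (1 + 0.01)^10 = kr 334,214.1138…
After kr 116,700.00 payment: kr 334,214.1138… − kr 116,700.00 = kr 217,514.1138…
Balance at month 14: kr 217,514.1138… × (1 + 0.01)^2 = kr 221,886.1475…
Penalty: 14 × 0.5% × kr 432,173.00 = kr 30,252.11
Final settlement = outstanding balance + penalty = kr 221,886.1475… + kr 30,252.11 = kr 252,138.26

kr 252,138.26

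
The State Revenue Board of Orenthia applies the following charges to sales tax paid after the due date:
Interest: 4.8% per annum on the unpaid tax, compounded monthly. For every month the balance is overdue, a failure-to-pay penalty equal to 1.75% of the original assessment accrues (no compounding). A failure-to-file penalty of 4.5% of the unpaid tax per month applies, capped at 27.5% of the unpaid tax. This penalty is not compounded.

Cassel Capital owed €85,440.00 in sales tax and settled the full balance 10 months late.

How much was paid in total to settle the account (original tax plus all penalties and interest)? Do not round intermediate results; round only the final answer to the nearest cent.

€127,367.78

Failure-to-file: 10 × 4.5% × €85,440.00 = €38,448.00, capped at 27.5% × €85,440.00 = €23,496.00
Failure-to-pay penalty: 10 × 1.75% × €85,440.00 = €14,952.00
Interest (4.8%/yr ÷ 12 = 0.4%/month): €85,440.00 × ((1 + 0.004)^10 − 1) = €3,479.7776…
Total = €85,440.00 + €38,448.0000 + €3,479.7776… = €127,367.78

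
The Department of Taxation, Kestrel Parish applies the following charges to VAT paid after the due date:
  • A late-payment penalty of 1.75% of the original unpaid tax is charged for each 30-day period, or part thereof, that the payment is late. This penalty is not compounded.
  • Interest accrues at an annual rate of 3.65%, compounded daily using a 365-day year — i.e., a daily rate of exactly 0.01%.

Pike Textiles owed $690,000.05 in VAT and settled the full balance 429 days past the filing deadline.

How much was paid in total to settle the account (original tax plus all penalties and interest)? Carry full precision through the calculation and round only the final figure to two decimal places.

Penalty periods: ⌈429/30⌉ = 15; penalty = 15 × 1.75% × $690,000.05 = $181,125.01…
Interest: $690,000.05 × ((1 + 0.0001)^429 − 1) = $690,000.05 × 0.04383127… = $30,243.5767…
Total = $690,000.05 + $181,125.0131… + $30,243.5767… = $901,368.64

$901,368.64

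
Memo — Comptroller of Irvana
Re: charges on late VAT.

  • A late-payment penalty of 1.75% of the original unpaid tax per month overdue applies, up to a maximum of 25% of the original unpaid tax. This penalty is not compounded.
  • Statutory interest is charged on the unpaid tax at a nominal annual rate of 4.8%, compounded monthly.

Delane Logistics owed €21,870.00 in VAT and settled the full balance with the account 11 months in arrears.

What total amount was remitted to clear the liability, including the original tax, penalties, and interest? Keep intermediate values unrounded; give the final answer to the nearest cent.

€27,061.73

Penalty: 11 × 1.75% × €21,870.00 = €4,209.98… (below the 25% cap of €5,467.50)
Interest (4.8%/yr ÷ 12 = 0.4%/month): €21,870.00 × ((1 + 0.004)^11 − 1) = €981.7584…
Total = €21,870.00 + €4,209.9750 + €981.7584… = €27,061.73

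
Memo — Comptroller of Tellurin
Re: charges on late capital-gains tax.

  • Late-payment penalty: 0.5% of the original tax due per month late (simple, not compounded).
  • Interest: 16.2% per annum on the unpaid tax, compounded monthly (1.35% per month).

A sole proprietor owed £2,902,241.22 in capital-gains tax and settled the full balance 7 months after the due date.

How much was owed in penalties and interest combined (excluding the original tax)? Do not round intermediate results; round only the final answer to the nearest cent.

Late-payment penalty = 0.5% × £2,902,241.22 × 7 mo = £101,578.44…
Interest: £2,902,241.22 × ((1 + 0.0135)^7 − 1) = £2,902,241.22 × 0.0984145… = £285,622.7204…
Penalties + interest = £101,578.4427 + £285,622.7204… = £387,201.16

£387,201.16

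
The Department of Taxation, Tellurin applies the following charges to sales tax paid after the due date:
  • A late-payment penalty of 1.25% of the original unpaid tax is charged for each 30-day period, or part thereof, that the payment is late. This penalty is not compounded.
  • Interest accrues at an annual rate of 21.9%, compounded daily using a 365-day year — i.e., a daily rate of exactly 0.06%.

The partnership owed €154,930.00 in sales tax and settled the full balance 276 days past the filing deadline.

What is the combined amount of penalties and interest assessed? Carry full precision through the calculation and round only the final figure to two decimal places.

Penalty periods: ⌈276/30⌉ = 10; penalty = 10 × 1.25% × €154,930.00 = €19,366.25
Interest: €154,930.00 × ((1 + 0.0006)^276 − 1) = €154,930.00 × 0.18004236… = €27,893.9635…
Penalties + interest = €19,366.2500 + €27,893.9635… = €47,260.21

€47,260.21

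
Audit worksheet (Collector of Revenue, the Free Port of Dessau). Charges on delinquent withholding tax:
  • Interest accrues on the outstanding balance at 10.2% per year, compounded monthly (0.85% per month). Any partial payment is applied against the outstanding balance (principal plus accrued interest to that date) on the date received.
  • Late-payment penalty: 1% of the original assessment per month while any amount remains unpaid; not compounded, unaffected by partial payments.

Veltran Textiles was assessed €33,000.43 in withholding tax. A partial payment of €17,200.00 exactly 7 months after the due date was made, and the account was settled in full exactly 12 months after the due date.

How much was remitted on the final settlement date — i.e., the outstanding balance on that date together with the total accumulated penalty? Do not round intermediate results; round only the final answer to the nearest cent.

€22,544.90

Balance at month 7: €33,000.4300 × (1 + 0.0085)^7 = €35,014.7409…
After €17,200.00 payment: €35,014.7409… − €17,200.00 = €17,814.7409…
Balance at month 12: €17,814.7409… × (1 + 0.0085)^5 = €18,584.8484…
Penalty: 12 × 1% × €33,000.43 = €3,960.05…
Final settlement = outstanding balance + penalty = €18,584.8484… + €3,960.05… = €22,544.90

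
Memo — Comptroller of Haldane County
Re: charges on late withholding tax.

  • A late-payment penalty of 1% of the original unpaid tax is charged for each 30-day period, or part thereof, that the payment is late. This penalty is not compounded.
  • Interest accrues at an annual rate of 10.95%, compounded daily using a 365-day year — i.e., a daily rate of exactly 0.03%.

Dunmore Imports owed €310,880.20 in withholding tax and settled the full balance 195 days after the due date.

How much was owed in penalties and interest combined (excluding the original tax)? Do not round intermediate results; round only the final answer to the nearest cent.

Penalty periods: ⌈195/30⌉ = 7; penalty = 7 × 1% × €310,880.20 = €21,761.61…
Interest: €310,880.20 × ((1 + 0.0003)^195 − 1) = €310,880.20 × 0.06023568… = €18,726.0815…
Penalties + interest = €21,761.6140 + €18,726.0815… = €40,487.70

€40,487.70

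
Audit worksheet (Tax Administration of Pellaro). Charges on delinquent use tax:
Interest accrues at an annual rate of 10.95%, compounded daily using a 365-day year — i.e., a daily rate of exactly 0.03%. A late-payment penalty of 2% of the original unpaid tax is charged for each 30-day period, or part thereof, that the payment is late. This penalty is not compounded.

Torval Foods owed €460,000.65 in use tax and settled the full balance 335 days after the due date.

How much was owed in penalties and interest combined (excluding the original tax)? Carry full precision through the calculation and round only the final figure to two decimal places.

Penalty periods: ⌈335/30⌉ = 12; penalty = 12 × 2% × €460,000.65 = €110,400.16…
Interest: €460,000.65 × ((1 + 0.0003)^335 − 1) = €460,000.65 × 0.10570698… = €48,625.2778…
Penalties + interest = €110,400.1560 + €48,625.2778… = €159,025.43

€159,025.43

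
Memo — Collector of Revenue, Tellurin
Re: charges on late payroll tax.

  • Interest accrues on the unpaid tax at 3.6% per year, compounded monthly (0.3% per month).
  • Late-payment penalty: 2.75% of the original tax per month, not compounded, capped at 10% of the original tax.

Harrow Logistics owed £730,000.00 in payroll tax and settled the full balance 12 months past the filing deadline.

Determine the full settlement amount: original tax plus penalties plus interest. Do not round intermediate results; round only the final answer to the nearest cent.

£829,717.99

Penalty (uncapped): 12 × 2.75% × £730,000.00 = £240,900.00; cap = 10% × £730,000.00 = £73,000.00 → penalty = £73,000.00
Interest: £730,000.00 × ((1 + 0.003)^12 − 1) = £730,000.00 × 0.0366000… = £26,717.9856…
Total = £730,000.00 + £73,000.0000 + £26,717.9856… = £829,717.99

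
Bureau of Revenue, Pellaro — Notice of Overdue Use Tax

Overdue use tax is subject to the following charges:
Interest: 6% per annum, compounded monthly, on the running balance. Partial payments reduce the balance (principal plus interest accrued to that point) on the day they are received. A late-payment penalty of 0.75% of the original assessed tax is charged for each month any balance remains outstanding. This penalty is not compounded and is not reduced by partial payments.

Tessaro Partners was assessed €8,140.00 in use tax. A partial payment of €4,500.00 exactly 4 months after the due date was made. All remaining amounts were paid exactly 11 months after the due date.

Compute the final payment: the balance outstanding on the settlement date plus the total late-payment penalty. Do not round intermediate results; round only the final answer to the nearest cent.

Monthly rate = 6% ÷ 12 = 0.5%
Balance at month 4: €8,140.0000 × (1 + 0.005)^4 = €8,304.0251…
After €4,500.00 payment: €8,304.0251… − €4,500.00 = €3,804.0251…
Balance at month 11: €3,804.0251… × (1 + 0.005)^7 = €3,939.1798…
Penalty: 11 × 0.75% × €8,140.00 = €671.55
Final settlement = outstanding balance + penalty = €3,939.1798… + €671.55 = €4,610.73

€4,610.73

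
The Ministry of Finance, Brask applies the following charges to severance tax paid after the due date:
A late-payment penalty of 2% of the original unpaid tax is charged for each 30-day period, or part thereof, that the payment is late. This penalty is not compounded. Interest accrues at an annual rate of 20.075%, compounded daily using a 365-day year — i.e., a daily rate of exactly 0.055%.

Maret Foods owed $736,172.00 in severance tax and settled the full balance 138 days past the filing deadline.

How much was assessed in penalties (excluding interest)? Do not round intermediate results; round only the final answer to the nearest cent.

$73,617.20

Penalty periods: ⌈138/30⌉ = 5; penalty = 5 × 2% × $736,172.00 = $73,617.20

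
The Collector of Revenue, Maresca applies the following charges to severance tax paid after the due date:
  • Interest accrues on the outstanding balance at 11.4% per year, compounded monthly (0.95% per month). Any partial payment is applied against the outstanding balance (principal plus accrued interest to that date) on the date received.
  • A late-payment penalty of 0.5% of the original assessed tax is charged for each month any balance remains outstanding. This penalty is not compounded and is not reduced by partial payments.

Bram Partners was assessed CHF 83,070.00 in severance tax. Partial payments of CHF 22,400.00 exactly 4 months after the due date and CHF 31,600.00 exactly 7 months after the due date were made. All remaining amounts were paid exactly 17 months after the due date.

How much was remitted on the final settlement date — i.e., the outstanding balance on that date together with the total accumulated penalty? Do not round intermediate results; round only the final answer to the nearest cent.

Balance at month 4: CHF 83,070.0000 × (1 + 0.0095)^4 = CHF 86,271.9280…
After CHF 22,400.00 payment: CHF 86,271.9280… − CHF 22,400.00 = CHF 63,871.9280…
Balance at month 7: CHF 63,871.9280… × (1 + 0.0095)^3 = CHF 65,709.6260…
After CHF 31,600.00 payment: CHF 65,709.6260… − CHF 31,600.00 = CHF 34,109.6260…
Balance at month 17: CHF 34,109.6260… × (1 + 0.0095)^10 = CHF 37,492.1366…
Penalty: 17 × 0.5% × CHF 83,070.00 = CHF 7,060.95
Final settlement = outstanding balance + penalty = CHF 37,492.1366… + CHF 7,060.95 = CHF 44,553.09

CHF 44,553.09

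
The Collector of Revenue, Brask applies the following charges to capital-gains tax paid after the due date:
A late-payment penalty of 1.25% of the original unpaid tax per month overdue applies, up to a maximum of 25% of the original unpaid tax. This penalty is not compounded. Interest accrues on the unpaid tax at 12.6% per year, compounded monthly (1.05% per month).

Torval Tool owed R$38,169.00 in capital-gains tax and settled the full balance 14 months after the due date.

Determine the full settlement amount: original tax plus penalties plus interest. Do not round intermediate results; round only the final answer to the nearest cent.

Penalty: 14 × 1.25% × R$38,169.00 = R$6,679.58… (below the 25% cap of R$9,542.25)
Interest: R$38,169.00 × ((1 + 0.0105)^14 − 1) = R$38,169.00 × 0.1574666… = R$6,010.3408…
Total = R$38,169.00 + R$6,679.5750 + R$6,010.3408… = R$50,858.92

R$50,858.92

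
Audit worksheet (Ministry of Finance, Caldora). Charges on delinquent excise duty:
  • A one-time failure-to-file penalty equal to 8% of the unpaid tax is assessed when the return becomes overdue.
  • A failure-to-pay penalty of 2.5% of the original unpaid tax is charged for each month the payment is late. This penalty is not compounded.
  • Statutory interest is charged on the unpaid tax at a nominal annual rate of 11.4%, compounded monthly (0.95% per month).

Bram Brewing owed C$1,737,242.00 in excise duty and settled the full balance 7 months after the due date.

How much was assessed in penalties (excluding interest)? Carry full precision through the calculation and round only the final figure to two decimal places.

C$442,996.71

Failure-to-file penalty: 8% × C$1,737,242.00 = C$138,979.36
Failure-to-pay penalty: 7 × 2.5% × C$1,737,242.00 = C$304,017.35
Total penalty = C$138,979.36 + C$304,017.35 = C$442,996.71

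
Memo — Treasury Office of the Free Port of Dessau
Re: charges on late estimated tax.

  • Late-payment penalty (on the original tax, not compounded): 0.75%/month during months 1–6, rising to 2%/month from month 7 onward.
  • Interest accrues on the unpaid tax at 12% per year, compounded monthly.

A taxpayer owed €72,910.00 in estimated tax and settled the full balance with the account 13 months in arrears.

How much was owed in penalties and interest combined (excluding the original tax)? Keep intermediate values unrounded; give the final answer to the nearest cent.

Penalty, months 1–6: 6 × 0.75% × €72,910.00 = €3,280.95
Penalty, months 7–13: 7 × 2% × €72,910.00 = €10,207.40
Interest (12%/yr ÷ 12 = 1%/month): €72,910.00 × ((1 + 0.01)^13 − 1) = €10,068.3811…
Penalties + interest = €13,488.3500 + €10,068.3811… = €23,556.73

€23,556.73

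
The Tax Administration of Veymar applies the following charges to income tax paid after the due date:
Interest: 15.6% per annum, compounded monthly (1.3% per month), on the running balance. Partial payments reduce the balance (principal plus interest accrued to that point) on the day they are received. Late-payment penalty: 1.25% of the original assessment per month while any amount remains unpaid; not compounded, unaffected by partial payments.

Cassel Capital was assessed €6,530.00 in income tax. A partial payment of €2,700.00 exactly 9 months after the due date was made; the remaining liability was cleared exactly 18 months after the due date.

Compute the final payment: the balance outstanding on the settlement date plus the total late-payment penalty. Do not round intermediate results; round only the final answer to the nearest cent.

€6,675.58

Balance at month 9: €6,530.0000 × (1 + 0.013)^9 = €7,334.9674…
After €2,700.00 payment: €7,334.9674… − €2,700.00 = €4,634.9674…
Balance at month 18: €4,634.9674… × (1 + 0.013)^9 = €5,206.3300…
Penalty: 18 × 1.25% × €6,530.00 = €1,469.25
Final settlement = outstanding balance + penalty = €5,206.3300… + €1,469.25 = €6,675.58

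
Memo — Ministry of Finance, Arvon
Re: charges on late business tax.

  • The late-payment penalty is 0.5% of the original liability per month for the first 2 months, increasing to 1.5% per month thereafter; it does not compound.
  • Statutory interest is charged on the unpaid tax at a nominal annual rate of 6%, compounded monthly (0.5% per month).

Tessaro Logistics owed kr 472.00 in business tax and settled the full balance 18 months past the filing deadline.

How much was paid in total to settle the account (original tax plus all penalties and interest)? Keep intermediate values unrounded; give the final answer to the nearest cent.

kr 634.33

Penalty, months 1–2: 2 × 0.5% × kr 472.00 = kr 4.72
Penalty, months 3–18: 16 × 1.5% × kr 472.00 = kr 113.28
Interest: kr 472.00 × ((1 + 0.005)^18 − 1) = kr 472.00 × 0.0939289… = kr 44.3345…
Total = kr 472.00 + kr 118.0000 + kr 44.3345… = kr 634.33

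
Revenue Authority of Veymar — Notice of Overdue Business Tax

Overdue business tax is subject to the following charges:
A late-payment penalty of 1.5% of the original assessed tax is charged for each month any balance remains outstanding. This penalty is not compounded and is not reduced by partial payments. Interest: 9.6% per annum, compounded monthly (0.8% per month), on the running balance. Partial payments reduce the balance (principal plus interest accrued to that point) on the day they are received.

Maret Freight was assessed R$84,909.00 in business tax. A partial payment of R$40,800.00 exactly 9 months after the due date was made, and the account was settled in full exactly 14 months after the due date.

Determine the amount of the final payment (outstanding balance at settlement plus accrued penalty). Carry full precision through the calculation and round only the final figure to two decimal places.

Balance at month 9: R$84,909.0000 × (1 + 0.008)^9 = R$91,221.7743…
After R$40,800.00 payment: R$91,221.7743… − R$40,800.00 = R$50,421.7743…
Balance at month 14: R$50,421.7743… × (1 + 0.008)^5 = R$52,471.1744…
Penalty: 14 × 1.5% × R$84,909.00 = R$17,830.89
Final settlement = outstanding balance + penalty = R$52,471.1744… + R$17,830.89 = R$70,302.06

R$70,302.06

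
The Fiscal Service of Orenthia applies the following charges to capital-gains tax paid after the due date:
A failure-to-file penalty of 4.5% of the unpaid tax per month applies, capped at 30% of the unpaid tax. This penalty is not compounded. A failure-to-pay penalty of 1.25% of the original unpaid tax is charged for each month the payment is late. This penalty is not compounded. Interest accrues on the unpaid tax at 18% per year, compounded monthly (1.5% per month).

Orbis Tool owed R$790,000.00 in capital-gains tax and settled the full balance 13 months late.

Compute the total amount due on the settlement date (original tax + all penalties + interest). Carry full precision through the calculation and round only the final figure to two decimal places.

R$1,324,081.43

Failure-to-file: 13 × 4.5% × R$790,000.00 = R$462,150.00, capped at 30% × R$790,000.00 = R$237,000.00
Failure-to-pay penalty = 1.25% × R$790,000.00 × 13 mo = R$128,375.00
Interest: R$790,000.00 × ((1 + 0.015)^13 − 1) = R$790,000.00 × 0.2135524… = R$168,706.4308…
Total = R$790,000.00 + R$365,375.0000 + R$168,706.4308… = R$1,324,081.43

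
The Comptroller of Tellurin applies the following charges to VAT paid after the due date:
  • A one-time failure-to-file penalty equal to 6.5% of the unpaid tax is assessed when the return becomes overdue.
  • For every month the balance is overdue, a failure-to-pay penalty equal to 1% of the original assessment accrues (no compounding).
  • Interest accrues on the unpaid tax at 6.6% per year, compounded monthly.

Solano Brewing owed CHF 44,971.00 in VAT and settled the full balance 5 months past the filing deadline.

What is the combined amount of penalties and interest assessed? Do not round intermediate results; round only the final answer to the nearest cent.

CHF 6,422.05

Failure-to-file penalty: 6.5% × CHF 44,971.00 = CHF 2,923.12…
Failure-to-pay penalty = 1% × CHF 44,971.00 × 5 mo = CHF 2,248.55
Interest (6.6%/yr ÷ 12 = 0.55%/month): CHF 44,971.00 × ((1 + 0.0055)^5 − 1) = CHF 1,250.3813…
Penalties + interest = CHF 5,171.6650 + CHF 1,250.3813… = CHF 6,422.05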